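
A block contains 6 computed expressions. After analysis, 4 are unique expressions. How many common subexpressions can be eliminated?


CSE count = total expressions - unique expressions
= 6 - 4 = 2

2


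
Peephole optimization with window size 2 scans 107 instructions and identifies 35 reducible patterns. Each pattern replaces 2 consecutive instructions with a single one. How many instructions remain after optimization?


Each match removes 1 instructions.
Total removed = 35 * 1 = 35
Remaining = 107 - 35 = 72

72


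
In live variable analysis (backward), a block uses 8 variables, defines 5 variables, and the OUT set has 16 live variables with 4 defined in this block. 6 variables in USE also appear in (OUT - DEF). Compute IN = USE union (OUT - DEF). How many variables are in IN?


OUT - DEF: 16 - 4 = 12
|IN| = |USE| + |OUT - DEF| - |USE ∩ (OUT - DEF)| = 8 + 12 - 6 = 14

14


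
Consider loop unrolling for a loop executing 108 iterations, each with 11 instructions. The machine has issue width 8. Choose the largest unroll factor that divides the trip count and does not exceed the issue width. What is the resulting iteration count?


Largest divisor of 108 <= 8 is 6
New iterations = 108 / 6 = 18

18


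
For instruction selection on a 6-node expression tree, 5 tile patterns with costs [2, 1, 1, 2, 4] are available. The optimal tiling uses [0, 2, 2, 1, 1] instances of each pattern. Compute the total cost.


Total cost = sum(count_i * cost_i)
= 0*2 + 2*1 + 2*1 + 1*2 + 1*4
= 10

10


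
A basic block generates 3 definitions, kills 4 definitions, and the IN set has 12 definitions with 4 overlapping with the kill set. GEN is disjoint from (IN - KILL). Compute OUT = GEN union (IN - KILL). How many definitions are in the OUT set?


IN - KILL: 12 - 4 = 8 surviving definitions
OUT = GEN + surviving = 3 + 8 = 11

11


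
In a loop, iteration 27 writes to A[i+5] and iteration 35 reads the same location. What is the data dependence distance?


Distance = read iteration - write iteration
= 35 - 27 = 8

8


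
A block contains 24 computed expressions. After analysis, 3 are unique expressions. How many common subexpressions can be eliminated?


CSE count = total expressions - unique expressions
= 24 - 3 = 21

21


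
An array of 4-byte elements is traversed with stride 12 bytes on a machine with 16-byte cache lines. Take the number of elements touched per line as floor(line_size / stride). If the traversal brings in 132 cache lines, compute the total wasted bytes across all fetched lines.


Elements per line = floor(16 / 12) = 1
Bytes used per line = 1 * 4 = 4
Wasted per line = 16 - 4 = 12
Total wasted = 12 * 132 = 1584

1584


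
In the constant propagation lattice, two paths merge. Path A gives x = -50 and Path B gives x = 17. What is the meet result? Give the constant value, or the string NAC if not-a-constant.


Meet operation: if both paths give the same constant, result is that constant; if they differ, result is NAC (not-a-constant).
Path A: -50, Path B: 17 -> differ
Result: not-a-constant -> NAC

NAC


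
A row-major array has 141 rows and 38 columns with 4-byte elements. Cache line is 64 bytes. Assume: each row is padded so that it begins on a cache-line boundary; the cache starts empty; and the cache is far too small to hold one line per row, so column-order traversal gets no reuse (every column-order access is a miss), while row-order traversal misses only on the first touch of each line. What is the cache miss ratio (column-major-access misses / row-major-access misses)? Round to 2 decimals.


Each row occupies 38 * 4 = 152 bytes and starts on a line boundary, so it spans ceil(152 / 64) = 3 cache lines.
Row-major traversal misses (one per line touched): 141 * ceil(38 * 4 / 64) = 423
Column-major traversal misses (no reuse, every access misses): 141 * 38 = 5358
Ratio = 5358 / 423 = 12.67

12.67


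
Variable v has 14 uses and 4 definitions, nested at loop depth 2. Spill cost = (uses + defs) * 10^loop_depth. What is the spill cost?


uses + defs = 14 + 4 = 18
10^2 = 100
Spill cost = 18 * 100 = 1800

1800


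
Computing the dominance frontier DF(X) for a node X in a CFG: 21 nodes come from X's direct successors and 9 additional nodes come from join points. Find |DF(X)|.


DF(X) = direct successor contributions + join point contributions
= 21 + 9 = 30

30


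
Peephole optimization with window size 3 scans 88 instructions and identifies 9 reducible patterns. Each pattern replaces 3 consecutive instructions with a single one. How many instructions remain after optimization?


Each match removes 2 instructions.
Total removed = 9 * 2 = 18
Remaining = 88 - 18 = 70

70


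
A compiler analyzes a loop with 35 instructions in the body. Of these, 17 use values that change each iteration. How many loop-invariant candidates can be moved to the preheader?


Invariant candidates = total - loop-dependent
= 35 - 17 = 18

18


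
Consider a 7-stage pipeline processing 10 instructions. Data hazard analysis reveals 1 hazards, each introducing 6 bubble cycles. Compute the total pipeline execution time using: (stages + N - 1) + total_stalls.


Base cycles = 7 + 10 - 1 = 16
Total stalls = 1 * 6 = 6
Total = 16 + 6 = 22

22


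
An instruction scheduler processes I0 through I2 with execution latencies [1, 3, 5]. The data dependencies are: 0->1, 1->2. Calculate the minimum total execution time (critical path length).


Compute longest path through dependency graph: dist(Ik) = max over predecessors of dist + latency(Ik).
dist(I0) = latency 1 = 1
dist(I1) = dist(I0) + 3 = 1 + 3 = 4
dist(I2) = dist(I1) + 5 = 4 + 5 = 9
Critical path = max dist = 9

9


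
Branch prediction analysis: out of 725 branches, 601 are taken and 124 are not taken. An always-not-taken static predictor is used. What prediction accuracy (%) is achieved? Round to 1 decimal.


Predictor: always-not-taken
Correct predictions = 124
Accuracy = 124 / 725 * 100 = 17.1%

17.1


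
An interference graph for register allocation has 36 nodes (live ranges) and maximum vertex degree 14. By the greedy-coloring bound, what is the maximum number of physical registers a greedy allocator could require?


Greedy coloring never needs more than (max_degree + 1) colors: when coloring a vertex, at most max_degree neighbors are already colored.
Upper bound = 14 + 1 = 15

15


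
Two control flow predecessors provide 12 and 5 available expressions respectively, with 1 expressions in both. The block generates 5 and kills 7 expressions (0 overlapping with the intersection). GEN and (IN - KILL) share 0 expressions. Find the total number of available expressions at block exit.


IN = intersection of predecessors = 1
IN - KILL = 1 - 0 = 1
|OUT| = |GEN| + |IN - KILL| - |GEN ∩ (IN - KILL)| = 5 + 1 - 0 = 6

6


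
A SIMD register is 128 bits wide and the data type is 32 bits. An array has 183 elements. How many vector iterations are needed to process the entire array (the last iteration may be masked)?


Width = 128 / 32 = 4 elements per vector op
Iterations = ceil(183 / 4) = 46

46


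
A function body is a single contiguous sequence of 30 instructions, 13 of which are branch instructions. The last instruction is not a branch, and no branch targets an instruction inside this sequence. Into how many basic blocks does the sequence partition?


With no in-sequence branch targets, the leaders are the first instruction plus the instruction after each branch.
Number of basic blocks = branches + 1
= 13 + 1 = 14

14


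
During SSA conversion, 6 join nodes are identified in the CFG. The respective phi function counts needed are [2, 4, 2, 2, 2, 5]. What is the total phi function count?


Total phi functions = sum of phi functions at each join node
= 2 + 4 + 2 + 2 + 2 + 5 = 17

17


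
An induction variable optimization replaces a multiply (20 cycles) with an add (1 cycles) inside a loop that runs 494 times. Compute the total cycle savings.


Per-iteration saving = 20 - 1 = 19
Total saved = 494 * 19 = 9386

9386


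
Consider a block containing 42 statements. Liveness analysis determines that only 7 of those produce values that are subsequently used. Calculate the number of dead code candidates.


Dead code = total statements - live definitions
= 42 - 7 = 35

35


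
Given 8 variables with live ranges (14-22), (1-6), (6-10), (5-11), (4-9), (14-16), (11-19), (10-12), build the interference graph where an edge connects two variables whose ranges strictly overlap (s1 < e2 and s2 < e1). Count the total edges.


Check all pairs for overlapping intervals.
Two intervals (s1,e1) and (s2,e2) overlap if s1 < e2 and s2 < e1.
v0 (14-22) vs v1..v7: overlaps v5, v6 -> 2
v1 (1-6) vs v2..v7: overlaps v3, v4 -> 2
v2 (6-10) vs v3..v7: overlaps v3, v4 -> 2
v3 (5-11) vs v4..v7: overlaps v4, v7 -> 2
v4 (4-9) vs v5..v7: overlaps none -> 0
v5 (14-16) vs v6..v7: overlaps v6 -> 1
v6 (11-19) vs v7: overlaps v7 -> 1
Total overlapping pairs = 2 + 2 + 2 + 2 + 0 + 1 + 1 = 10

10


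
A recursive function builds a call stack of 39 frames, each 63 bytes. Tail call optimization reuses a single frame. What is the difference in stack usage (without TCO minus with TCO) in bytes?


Without TCO: 39 * 63 = 2457 bytes
With TCO: reuse 1 frame = 63 bytes
Savings = 2457 - 63 = 2394

2394


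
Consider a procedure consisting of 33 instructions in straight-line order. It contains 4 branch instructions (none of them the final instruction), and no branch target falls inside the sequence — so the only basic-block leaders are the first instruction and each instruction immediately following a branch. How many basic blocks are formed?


With no in-sequence branch targets, the leaders are the first instruction plus the instruction after each branch.
Number of basic blocks = branches + 1
= 4 + 1 = 5

5


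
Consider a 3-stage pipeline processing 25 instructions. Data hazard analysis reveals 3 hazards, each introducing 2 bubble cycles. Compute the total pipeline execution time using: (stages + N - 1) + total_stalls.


Base cycles = 3 + 25 - 1 = 27
Total stalls = 3 * 2 = 6
Total = 27 + 6 = 33

33


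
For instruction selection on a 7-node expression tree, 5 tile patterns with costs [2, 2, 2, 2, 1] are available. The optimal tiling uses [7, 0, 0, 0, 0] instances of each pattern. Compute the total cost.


Total cost = sum(count_i * cost_i)
= 7*2 + 0*2 + 0*2 + 0*2 + 0*1
= 14

14


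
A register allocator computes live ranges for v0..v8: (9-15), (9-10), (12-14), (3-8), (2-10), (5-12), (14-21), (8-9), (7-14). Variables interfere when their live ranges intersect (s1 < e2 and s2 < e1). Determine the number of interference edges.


Check all pairs for overlapping intervals.
Two intervals (s1,e1) and (s2,e2) overlap if s1 < e2 and s2 < e1.
v0 (9-15) vs v1..v8: overlaps v1, v2, v4, v5, v6, v8 -> 6
v1 (9-10) vs v2..v8: overlaps v4, v5, v8 -> 3
v2 (12-14) vs v3..v8: overlaps v8 -> 1
v3 (3-8) vs v4..v8: overlaps v4, v5, v8 -> 3
v4 (2-10) vs v5..v8: overlaps v5, v7, v8 -> 3
v5 (5-12) vs v6..v8: overlaps v7, v8 -> 2
v6 (14-21) vs v7..v8: overlaps none -> 0
v7 (8-9) vs v8: overlaps v8 -> 1
Total overlapping pairs = 6 + 3 + 1 + 3 + 3 + 2 + 0 + 1 = 19

19


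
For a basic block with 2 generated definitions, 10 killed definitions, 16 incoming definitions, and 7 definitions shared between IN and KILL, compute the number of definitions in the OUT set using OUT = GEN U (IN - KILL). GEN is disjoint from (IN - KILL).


IN - KILL: 16 - 7 = 9 surviving definitions
OUT = GEN + surviving = 2 + 9 = 11

11


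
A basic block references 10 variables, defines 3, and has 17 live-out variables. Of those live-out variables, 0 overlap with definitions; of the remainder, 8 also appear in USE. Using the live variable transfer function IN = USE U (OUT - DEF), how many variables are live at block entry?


OUT - DEF: 17 - 0 = 17
|IN| = |USE| + |OUT - DEF| - |USE ∩ (OUT - DEF)| = 10 + 17 - 8 = 19

19


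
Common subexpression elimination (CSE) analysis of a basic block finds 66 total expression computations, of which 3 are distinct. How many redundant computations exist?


CSE count = total expressions - unique expressions
= 66 - 3 = 63

63


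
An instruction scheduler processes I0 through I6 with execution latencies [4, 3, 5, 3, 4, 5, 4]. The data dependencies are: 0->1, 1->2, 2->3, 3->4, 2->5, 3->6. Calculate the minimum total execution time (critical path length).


Compute longest path through dependency graph: dist(Ik) = max over predecessors of dist + latency(Ik).
dist(I0) = latency 4 = 4
dist(I1) = dist(I0) + 3 = 4 + 3 = 7
dist(I2) = dist(I1) + 5 = 7 + 5 = 12
dist(I3) = dist(I2) + 3 = 12 + 3 = 15
dist(I4) = dist(I3) + 4 = 15 + 4 = 19
dist(I5) = dist(I2) + 5 = 12 + 5 = 17
dist(I6) = dist(I3) + 4 = 15 + 4 = 19
Critical path = max dist = 19

19


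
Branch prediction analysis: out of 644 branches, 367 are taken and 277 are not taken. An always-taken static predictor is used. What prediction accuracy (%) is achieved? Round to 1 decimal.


Predictor: always-taken
Correct predictions = 367
Accuracy = 367 / 644 * 100 = 57.0%

57.0


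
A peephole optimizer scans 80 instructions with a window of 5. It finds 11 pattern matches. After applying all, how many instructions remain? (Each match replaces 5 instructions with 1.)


Each match removes 4 instructions.
Total removed = 11 * 4 = 44
Remaining = 80 - 44 = 36

36


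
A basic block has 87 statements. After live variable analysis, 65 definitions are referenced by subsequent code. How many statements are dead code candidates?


Dead code = total statements - live definitions
= 87 - 65 = 22

22


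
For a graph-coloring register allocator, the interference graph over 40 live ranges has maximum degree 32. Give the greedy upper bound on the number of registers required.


Greedy coloring never needs more than (max_degree + 1) colors: when coloring a vertex, at most max_degree neighbors are already colored.
Upper bound = 32 + 1 = 33

33


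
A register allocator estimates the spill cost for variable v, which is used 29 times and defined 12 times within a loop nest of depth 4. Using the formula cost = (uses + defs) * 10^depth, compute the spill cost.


uses + defs = 29 + 12 = 41
10^4 = 10000
Spill cost = 41 * 10000 = 410000

410000


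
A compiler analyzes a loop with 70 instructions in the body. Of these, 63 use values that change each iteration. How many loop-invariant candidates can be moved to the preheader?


Invariant candidates = total - loop-dependent
= 70 - 63 = 7

7


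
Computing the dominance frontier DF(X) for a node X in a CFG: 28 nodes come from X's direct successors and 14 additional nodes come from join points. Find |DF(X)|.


DF(X) = direct successor contributions + join point contributions
= 28 + 14 = 42

42


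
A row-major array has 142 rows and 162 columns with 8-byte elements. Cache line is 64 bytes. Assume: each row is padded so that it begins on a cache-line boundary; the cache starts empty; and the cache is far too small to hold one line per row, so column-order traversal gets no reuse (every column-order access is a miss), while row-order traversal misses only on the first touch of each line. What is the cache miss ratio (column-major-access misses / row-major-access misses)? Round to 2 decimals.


Each row occupies 162 * 8 = 1296 bytes and starts on a line boundary, so it spans ceil(1296 / 64) = 21 cache lines.
Row-major traversal misses (one per line touched): 142 * ceil(162 * 8 / 64) = 2982
Column-major traversal misses (no reuse, every access misses): 142 * 162 = 23004
Ratio = 23004 / 2982 = 7.71

7.71


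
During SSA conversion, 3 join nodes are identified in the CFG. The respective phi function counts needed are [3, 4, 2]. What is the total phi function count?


Total phi functions = sum of phi functions at each join node
= 3 + 4 + 2 = 9

9


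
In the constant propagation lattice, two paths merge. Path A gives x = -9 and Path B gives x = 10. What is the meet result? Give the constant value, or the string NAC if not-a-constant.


Meet operation: if both paths give the same constant, result is that constant; if they differ, result is NAC (not-a-constant).
Path A: -9, Path B: 10 -> differ
Result: not-a-constant -> NAC

NAC


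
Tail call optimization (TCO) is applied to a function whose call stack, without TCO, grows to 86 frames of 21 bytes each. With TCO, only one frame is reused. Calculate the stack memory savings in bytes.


Without TCO: 86 * 21 = 1806 bytes
With TCO: reuse 1 frame = 21 bytes
Savings = 1806 - 21 = 1785

1785


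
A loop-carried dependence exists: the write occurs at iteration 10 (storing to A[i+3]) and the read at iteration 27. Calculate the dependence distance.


Distance = read iteration - write iteration
= 27 - 10 = 17

17


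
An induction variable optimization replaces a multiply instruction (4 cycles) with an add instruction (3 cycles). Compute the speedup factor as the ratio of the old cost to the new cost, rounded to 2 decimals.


Ratio = mult_cost / add_cost = 4 / 3 = 1.33

1.33


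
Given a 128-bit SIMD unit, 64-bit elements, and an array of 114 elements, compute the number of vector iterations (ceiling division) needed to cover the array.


Width = 128 / 64 = 2 elements per vector op
Iterations = ceil(114 / 2) = 57

57


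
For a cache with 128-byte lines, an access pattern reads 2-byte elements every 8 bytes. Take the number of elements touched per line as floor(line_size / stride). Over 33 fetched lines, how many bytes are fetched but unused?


Elements per line = floor(128 / 8) = 16
Bytes used per line = 16 * 2 = 32
Wasted per line = 128 - 32 = 96
Total wasted = 96 * 33 = 3168

3168


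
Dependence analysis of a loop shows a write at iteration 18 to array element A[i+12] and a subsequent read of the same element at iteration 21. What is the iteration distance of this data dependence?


Distance = read iteration - write iteration
= 21 - 18 = 3

3


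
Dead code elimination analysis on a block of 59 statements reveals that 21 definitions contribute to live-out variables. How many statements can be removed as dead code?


Dead code = total statements - live definitions
= 59 - 21 = 38

38


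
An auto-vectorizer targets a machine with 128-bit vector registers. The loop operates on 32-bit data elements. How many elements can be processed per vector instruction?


Width = SIMD bits / data type bits
= 128 / 32 = 4

4


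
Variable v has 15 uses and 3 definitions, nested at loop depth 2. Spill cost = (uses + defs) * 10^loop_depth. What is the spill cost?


uses + defs = 15 + 3 = 18
10^2 = 100
Spill cost = 18 * 100 = 1800

1800


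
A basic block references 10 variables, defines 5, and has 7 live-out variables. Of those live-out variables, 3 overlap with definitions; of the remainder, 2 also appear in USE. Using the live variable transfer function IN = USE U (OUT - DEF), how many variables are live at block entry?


OUT - DEF: 7 - 3 = 4
|IN| = |USE| + |OUT - DEF| - |USE ∩ (OUT - DEF)| = 10 + 4 - 2 = 12

12


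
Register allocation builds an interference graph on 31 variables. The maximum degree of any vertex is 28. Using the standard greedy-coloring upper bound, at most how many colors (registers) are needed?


Greedy coloring never needs more than (max_degree + 1) colors: when coloring a vertex, at most max_degree neighbors are already colored.
Upper bound = 28 + 1 = 29

29


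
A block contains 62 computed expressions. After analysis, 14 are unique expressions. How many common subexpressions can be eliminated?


CSE count = total expressions - unique expressions
= 62 - 14 = 48

48


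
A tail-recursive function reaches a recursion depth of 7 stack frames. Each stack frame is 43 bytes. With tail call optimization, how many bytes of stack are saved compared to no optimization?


Without TCO: 7 * 43 = 301 bytes
With TCO: reuse 1 frame = 43 bytes
Savings = 301 - 43 = 258

258


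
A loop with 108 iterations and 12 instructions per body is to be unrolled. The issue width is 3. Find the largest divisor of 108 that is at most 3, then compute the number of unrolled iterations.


Largest divisor of 108 <= 3 is 3
New iterations = 108 / 3 = 36

36


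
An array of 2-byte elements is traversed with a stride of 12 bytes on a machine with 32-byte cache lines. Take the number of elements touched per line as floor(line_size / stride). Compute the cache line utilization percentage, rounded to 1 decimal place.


Elements per cache line = floor(32 / 12) = 2
Bytes used = 2 * 2 = 4
Utilization = 4 / 32 * 100 = 12.5%

12.5


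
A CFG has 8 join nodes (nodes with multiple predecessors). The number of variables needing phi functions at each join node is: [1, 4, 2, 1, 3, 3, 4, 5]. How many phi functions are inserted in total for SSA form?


Total phi functions = sum of phi functions at each join node
= 1 + 4 + 2 + 1 + 3 + 3 + 4 + 5 = 23

23


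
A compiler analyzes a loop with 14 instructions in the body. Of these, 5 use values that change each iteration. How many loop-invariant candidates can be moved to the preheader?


Invariant candidates = total - loop-dependent
= 14 - 5 = 9

9


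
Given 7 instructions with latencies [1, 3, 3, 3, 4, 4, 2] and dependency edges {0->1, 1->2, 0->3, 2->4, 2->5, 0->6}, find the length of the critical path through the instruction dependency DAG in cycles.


Compute longest path through dependency graph: dist(Ik) = max over predecessors of dist + latency(Ik).
dist(I0) = latency 1 = 1
dist(I1) = dist(I0) + 3 = 1 + 3 = 4
dist(I2) = dist(I1) + 3 = 4 + 3 = 7
dist(I3) = dist(I0) + 3 = 1 + 3 = 4
dist(I4) = dist(I2) + 4 = 7 + 4 = 11
dist(I5) = dist(I2) + 4 = 7 + 4 = 11
dist(I6) = dist(I0) + 2 = 1 + 2 = 3
Critical path = max dist = 11

11


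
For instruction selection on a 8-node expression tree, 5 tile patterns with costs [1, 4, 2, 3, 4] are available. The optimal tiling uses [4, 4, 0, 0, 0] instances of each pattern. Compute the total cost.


Total cost = sum(count_i * cost_i)
= 4*1 + 4*4 + 0*2 + 0*3 + 0*4
= 20

20


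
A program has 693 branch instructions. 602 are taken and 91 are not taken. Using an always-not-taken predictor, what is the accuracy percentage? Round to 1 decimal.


Predictor: always-not-taken
Correct predictions = 91
Accuracy = 91 / 693 * 100 = 13.1%

13.1


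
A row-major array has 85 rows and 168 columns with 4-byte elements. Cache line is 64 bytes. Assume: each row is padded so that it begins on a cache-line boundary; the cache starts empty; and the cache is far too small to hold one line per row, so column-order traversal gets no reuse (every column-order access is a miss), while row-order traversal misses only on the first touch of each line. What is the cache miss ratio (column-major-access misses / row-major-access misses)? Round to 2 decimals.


Each row occupies 168 * 4 = 672 bytes and starts on a line boundary, so it spans ceil(672 / 64) = 11 cache lines.
Row-major traversal misses (one per line touched): 85 * ceil(168 * 4 / 64) = 935
Column-major traversal misses (no reuse, every access misses): 85 * 168 = 14280
Ratio = 14280 / 935 = 15.27

15.27


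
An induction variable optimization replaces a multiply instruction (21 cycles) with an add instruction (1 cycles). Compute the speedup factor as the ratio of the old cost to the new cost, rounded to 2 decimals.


Ratio = mult_cost / add_cost = 21 / 1 = 21.0

21.0


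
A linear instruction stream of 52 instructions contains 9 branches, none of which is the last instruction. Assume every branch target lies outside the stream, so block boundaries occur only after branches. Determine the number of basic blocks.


With no in-sequence branch targets, the leaders are the first instruction plus the instruction after each branch.
Number of basic blocks = branches + 1
= 9 + 1 = 10

10


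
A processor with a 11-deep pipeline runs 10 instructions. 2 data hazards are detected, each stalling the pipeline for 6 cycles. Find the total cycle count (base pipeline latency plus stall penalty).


Base cycles = 11 + 10 - 1 = 20
Total stalls = 2 * 6 = 12
Total = 20 + 12 = 32

32


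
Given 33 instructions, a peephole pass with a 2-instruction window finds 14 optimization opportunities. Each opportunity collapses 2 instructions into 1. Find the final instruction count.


Each match removes 1 instructions.
Total removed = 14 * 1 = 14
Remaining = 33 - 14 = 19

19


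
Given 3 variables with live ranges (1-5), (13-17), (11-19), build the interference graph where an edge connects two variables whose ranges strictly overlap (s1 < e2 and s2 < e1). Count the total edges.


Check all pairs for overlapping intervals.
Two intervals (s1,e1) and (s2,e2) overlap if s1 < e2 and s2 < e1.
v0 (1-5) vs v1..v2: overlaps none -> 0
v1 (13-17) vs v2: overlaps v2 -> 1
Total overlapping pairs = 0 + 1 = 1

1


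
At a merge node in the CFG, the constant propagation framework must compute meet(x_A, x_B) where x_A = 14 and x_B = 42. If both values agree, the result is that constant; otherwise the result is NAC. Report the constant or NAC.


Meet operation: if both paths give the same constant, result is that constant; if they differ, result is NAC (not-a-constant).
Path A: 14, Path B: 42 -> differ
Result: not-a-constant -> NAC

NAC


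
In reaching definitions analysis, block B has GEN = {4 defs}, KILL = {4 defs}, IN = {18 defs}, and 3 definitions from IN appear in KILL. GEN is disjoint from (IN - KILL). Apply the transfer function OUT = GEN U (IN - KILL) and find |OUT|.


IN - KILL: 18 - 3 = 15 surviving definitions
OUT = GEN + surviving = 4 + 15 = 19

19


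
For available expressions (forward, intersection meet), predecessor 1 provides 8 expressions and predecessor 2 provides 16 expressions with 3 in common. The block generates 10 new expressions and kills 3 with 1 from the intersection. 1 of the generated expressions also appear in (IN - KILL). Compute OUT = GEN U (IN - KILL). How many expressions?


IN = intersection of predecessors = 3
IN - KILL = 3 - 1 = 2
|OUT| = |GEN| + |IN - KILL| - |GEN ∩ (IN - KILL)| = 10 + 2 - 1 = 11

11


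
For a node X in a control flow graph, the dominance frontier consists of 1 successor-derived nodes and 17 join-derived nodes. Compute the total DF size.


DF(X) = direct successor contributions + join point contributions
= 1 + 17 = 18

18


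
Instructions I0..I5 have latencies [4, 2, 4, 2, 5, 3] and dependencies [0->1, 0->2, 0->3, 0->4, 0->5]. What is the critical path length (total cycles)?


Compute longest path through dependency graph: dist(Ik) = max over predecessors of dist + latency(Ik).
dist(I0) = latency 4 = 4
dist(I1) = dist(I0) + 2 = 4 + 2 = 6
dist(I2) = dist(I0) + 4 = 4 + 4 = 8
dist(I3) = dist(I0) + 2 = 4 + 2 = 6
dist(I4) = dist(I0) + 5 = 4 + 5 = 9
dist(I5) = dist(I0) + 3 = 4 + 3 = 7
Critical path = max dist = 9

9


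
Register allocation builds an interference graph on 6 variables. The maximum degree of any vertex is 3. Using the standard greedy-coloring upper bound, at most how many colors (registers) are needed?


Greedy coloring never needs more than (max_degree + 1) colors: when coloring a vertex, at most max_degree neighbors are already colored.
Upper bound = 3 + 1 = 4

4


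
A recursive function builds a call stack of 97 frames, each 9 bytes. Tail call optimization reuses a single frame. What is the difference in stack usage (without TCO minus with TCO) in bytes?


Without TCO: 97 * 9 = 873 bytes
With TCO: reuse 1 frame = 9 bytes
Savings = 873 - 9 = 864

864


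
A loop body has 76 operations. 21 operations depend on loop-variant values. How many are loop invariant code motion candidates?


Invariant candidates = total - loop-dependent
= 76 - 21 = 55

55


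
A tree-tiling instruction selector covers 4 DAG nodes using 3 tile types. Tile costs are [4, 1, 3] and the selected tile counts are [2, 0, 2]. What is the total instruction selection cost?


Total cost = sum(count_i * cost_i)
= 2*4 + 0*1 + 2*3
= 14

14


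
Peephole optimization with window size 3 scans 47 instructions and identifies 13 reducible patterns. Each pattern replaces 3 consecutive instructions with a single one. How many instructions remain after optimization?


Each match removes 2 instructions.
Total removed = 13 * 2 = 26
Remaining = 47 - 26 = 21

21


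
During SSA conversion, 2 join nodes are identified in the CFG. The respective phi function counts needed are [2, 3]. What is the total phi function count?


Total phi functions = sum of phi functions at each join node
= 2 + 3 = 5

5


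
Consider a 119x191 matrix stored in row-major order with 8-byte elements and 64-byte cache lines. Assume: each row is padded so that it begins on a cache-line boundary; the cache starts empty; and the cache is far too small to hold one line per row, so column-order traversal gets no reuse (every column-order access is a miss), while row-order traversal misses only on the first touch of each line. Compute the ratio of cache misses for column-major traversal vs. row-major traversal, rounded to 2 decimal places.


Each row occupies 191 * 8 = 1528 bytes and starts on a line boundary, so it spans ceil(1528 / 64) = 24 cache lines.
Row-major traversal misses (one per line touched): 119 * ceil(191 * 8 / 64) = 2856
Column-major traversal misses (no reuse, every access misses): 119 * 191 = 22729
Ratio = 22729 / 2856 = 7.96

7.96


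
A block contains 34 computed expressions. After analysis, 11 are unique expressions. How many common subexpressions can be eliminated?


CSE count = total expressions - unique expressions
= 34 - 11 = 23

23


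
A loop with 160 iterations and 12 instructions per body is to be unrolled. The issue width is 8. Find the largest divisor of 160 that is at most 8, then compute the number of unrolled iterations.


Largest divisor of 160 <= 8 is 8
New iterations = 160 / 8 = 20

20


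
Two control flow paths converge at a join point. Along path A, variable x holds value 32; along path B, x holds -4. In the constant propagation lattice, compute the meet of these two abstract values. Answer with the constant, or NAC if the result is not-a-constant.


Meet operation: if both paths give the same constant, result is that constant; if they differ, result is NAC (not-a-constant).
Path A: 32, Path B: -4 -> differ
Result: not-a-constant -> NAC

NAC


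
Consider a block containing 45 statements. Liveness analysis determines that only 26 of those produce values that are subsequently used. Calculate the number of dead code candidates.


Dead code = total statements - live definitions
= 45 - 26 = 19

19


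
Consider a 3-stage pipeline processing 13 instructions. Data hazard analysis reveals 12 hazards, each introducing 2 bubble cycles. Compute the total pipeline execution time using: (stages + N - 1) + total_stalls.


Base cycles = 3 + 13 - 1 = 15
Total stalls = 12 * 2 = 24
Total = 15 + 24 = 39

39


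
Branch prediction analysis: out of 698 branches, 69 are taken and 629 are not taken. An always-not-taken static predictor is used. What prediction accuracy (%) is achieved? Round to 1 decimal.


Predictor: always-not-taken
Correct predictions = 629
Accuracy = 629 / 698 * 100 = 90.1%

90.1


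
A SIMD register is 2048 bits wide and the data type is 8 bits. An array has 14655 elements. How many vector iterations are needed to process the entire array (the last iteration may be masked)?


Width = 2048 / 8 = 256 elements per vector op
Iterations = ceil(14655 / 256) = 58

58


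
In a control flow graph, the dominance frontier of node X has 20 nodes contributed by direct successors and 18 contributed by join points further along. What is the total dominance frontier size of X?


DF(X) = direct successor contributions + join point contributions
= 20 + 18 = 38

38


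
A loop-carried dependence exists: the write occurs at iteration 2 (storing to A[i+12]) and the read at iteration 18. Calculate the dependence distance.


Distance = read iteration - write iteration
= 18 - 2 = 16

16


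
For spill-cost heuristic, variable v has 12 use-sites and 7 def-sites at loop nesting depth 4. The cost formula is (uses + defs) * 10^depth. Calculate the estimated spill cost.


uses + defs = 12 + 7 = 19
10^4 = 10000
Spill cost = 19 * 10000 = 190000

190000


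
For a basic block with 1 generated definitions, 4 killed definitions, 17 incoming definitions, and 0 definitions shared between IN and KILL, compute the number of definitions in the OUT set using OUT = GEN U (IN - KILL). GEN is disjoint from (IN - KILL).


IN - KILL: 17 - 0 = 17 surviving definitions
OUT = GEN + surviving = 1 + 17 = 18

18


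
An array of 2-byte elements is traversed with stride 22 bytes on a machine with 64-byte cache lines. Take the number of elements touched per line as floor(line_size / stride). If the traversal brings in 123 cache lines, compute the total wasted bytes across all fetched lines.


Elements per line = floor(64 / 22) = 2
Bytes used per line = 2 * 2 = 4
Wasted per line = 64 - 4 = 60
Total wasted = 60 * 123 = 7380

7380


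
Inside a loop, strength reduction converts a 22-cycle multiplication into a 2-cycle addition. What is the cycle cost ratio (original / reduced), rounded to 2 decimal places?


Ratio = mult_cost / add_cost = 22 / 2 = 11.0

11.0


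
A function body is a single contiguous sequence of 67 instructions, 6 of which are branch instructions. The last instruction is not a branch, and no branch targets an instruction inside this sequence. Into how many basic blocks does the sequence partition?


With no in-sequence branch targets, the leaders are the first instruction plus the instruction after each branch.
Number of basic blocks = branches + 1
= 6 + 1 = 7

7


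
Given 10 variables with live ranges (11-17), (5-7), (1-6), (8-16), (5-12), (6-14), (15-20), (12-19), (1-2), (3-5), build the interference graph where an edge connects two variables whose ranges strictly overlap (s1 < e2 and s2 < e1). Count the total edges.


Check all pairs for overlapping intervals.
Two intervals (s1,e1) and (s2,e2) overlap if s1 < e2 and s2 < e1.
v0 (11-17) vs v1..v9: overlaps v3, v4, v5, v6, v7 -> 5
v1 (5-7) vs v2..v9: overlaps v2, v4, v5 -> 3
v2 (1-6) vs v3..v9: overlaps v4, v8, v9 -> 3
v3 (8-16) vs v4..v9: overlaps v4, v5, v6, v7 -> 4
v4 (5-12) vs v5..v9: overlaps v5 -> 1
v5 (6-14) vs v6..v9: overlaps v7 -> 1
v6 (15-20) vs v7..v9: overlaps v7 -> 1
v7 (12-19) vs v8..v9: overlaps none -> 0
v8 (1-2) vs v9: overlaps none -> 0
Total overlapping pairs = 5 + 3 + 3 + 4 + 1 + 1 + 1 + 0 + 0 = 18

18


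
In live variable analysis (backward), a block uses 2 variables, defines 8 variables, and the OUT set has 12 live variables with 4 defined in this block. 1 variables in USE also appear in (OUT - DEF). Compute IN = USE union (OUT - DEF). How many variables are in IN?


OUT - DEF: 12 - 4 = 8
|IN| = |USE| + |OUT - DEF| - |USE ∩ (OUT - DEF)| = 2 + 8 - 1 = 9

9


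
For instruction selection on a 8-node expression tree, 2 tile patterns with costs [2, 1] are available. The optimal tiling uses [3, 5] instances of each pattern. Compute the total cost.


Total cost = sum(count_i * cost_i)
= 3*2 + 5*1
= 11

11


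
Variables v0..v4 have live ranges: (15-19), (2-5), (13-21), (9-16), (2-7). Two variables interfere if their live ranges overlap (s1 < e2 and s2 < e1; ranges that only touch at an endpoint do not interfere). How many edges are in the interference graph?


Check all pairs for overlapping intervals.
Two intervals (s1,e1) and (s2,e2) overlap if s1 < e2 and s2 < e1.
v0 (15-19) vs v1..v4: overlaps v2, v3 -> 2
v1 (2-5) vs v2..v4: overlaps v4 -> 1
v2 (13-21) vs v3..v4: overlaps v3 -> 1
v3 (9-16) vs v4: overlaps none -> 0
Total overlapping pairs = 2 + 1 + 1 + 0 = 4

4


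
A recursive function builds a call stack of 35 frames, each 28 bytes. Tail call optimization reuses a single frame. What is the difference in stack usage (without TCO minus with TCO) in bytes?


Without TCO: 35 * 28 = 980 bytes
With TCO: reuse 1 frame = 28 bytes
Savings = 980 - 28 = 952

952


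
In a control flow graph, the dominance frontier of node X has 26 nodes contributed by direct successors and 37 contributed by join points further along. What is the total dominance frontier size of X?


DF(X) = direct successor contributions + join point contributions
= 26 + 37 = 63

63


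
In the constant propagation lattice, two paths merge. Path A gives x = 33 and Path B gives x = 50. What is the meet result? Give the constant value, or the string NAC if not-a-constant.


Meet operation: if both paths give the same constant, result is that constant; if they differ, result is NAC (not-a-constant).
Path A: 33, Path B: 50 -> differ
Result: not-a-constant -> NAC

NAC


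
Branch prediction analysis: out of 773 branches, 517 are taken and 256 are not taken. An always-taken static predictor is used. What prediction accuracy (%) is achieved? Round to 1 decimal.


Predictor: always-taken
Correct predictions = 517
Accuracy = 517 / 773 * 100 = 66.9%

66.9


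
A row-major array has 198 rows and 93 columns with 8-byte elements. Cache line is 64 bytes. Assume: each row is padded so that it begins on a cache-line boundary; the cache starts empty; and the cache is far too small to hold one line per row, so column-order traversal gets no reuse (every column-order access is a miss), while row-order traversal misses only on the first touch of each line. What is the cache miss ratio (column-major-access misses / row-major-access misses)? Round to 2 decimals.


Each row occupies 93 * 8 = 744 bytes and starts on a line boundary, so it spans ceil(744 / 64) = 12 cache lines.
Row-major traversal misses (one per line touched): 198 * ceil(93 * 8 / 64) = 2376
Column-major traversal misses (no reuse, every access misses): 198 * 93 = 18414
Ratio = 18414 / 2376 = 7.75

7.75


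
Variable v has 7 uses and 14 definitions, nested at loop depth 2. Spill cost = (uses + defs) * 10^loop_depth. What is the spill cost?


uses + defs = 7 + 14 = 21
10^2 = 100
Spill cost = 21 * 100 = 2100

2100


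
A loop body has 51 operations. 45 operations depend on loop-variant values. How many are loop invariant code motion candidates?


Invariant candidates = total - loop-dependent
= 51 - 45 = 6

6


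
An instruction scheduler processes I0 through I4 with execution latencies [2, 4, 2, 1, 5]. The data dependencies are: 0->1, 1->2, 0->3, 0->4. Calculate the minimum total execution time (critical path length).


Compute longest path through dependency graph: dist(Ik) = max over predecessors of dist + latency(Ik).
dist(I0) = latency 2 = 2
dist(I1) = dist(I0) + 4 = 2 + 4 = 6
dist(I2) = dist(I1) + 2 = 6 + 2 = 8
dist(I3) = dist(I0) + 1 = 2 + 1 = 3
dist(I4) = dist(I0) + 5 = 2 + 5 = 7
Critical path = max dist = 8

8


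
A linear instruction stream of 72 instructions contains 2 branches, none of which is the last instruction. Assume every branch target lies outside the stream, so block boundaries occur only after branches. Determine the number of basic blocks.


With no in-sequence branch targets, the leaders are the first instruction plus the instruction after each branch.
Number of basic blocks = branches + 1
= 2 + 1 = 3

3


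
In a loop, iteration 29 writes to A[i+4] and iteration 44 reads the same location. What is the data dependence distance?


Distance = read iteration - write iteration
= 44 - 29 = 15

15


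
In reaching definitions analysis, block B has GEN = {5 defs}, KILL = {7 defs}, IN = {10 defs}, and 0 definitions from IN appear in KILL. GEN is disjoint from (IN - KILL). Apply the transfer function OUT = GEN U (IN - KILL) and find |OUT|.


IN - KILL: 10 - 0 = 10 surviving definitions
OUT = GEN + surviving = 5 + 10 = 15

15


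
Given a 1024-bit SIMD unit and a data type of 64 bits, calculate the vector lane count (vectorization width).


Width = SIMD bits / data type bits
= 1024 / 64 = 16

16
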